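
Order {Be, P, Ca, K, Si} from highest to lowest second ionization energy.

After 1 electron has been removed, what remains? Be⁺ still has 1 valence electron; P⁺ still has 4 valence electrons; Ca⁺ still has 1 valence electron; K⁺ is the bare [Ar] core; Si⁺ still has 3 valence electrons.
Pulling an electron out of a noble-gas core costs far more than removing a remaining valence electron, so K sits at the high end of IE_2.
Valence configurations: Be⁺ [He]2s¹, P⁺ [Ne]3s²3p², Ca⁺ [Ar]4s¹, Si⁺ [Ne]3s²3p¹.
Approximate IE_2 values (kJ/mol): Be 1757, P 1907, Ca 1145, K 3052, Si 1577.
So the second ionization energies run Ca < Si < Be < P < K.

K > P > Be > Si > Ca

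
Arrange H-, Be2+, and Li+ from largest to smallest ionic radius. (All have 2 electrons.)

H- > Li+ > Be2+

All of these have 2 electrons, so size is governed by nuclear charge alone: the more protons, the stronger the pull on the same electron cloud, and the smaller the ion.
Nuclear charges: Be2+ (Z=4), Li+ (Z=3), H- (Z=1).
Largest to smallest: H- > Li+ > Be2+.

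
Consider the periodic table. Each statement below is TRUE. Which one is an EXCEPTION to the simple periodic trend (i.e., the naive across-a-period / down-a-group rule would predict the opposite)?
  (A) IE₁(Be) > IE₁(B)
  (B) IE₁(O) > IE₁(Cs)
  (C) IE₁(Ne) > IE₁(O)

The general trend: IE₁ increases across a period and decreases down a group.
(A) Be (period 2, group 2) vs B (period 2, group 13): the stated order contradicts the simple trend.
(B) O (period 2, group 16) vs Cs (period 6, group 1): the stated order agrees with the simple trend.
(C) Ne (period 2, group 18) vs O (period 2, group 16): the stated order agrees with the simple trend.
The exception is (A): removing B's lone 2p electron is easier than breaking Be's filled 2s².

(A)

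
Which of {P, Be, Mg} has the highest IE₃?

After 2 electrons have been removed, what remains? P²⁺ still has 3 valence electrons; Be²⁺ is the bare [He] core; Mg²⁺ is the bare [Ne] core.
Pulling an electron out of a noble-gas core costs far more than removing a remaining valence electron, so Mg and Be sit at the high end of IE_3.
Tabulated IE_3 (kJ/mol): P 2914, Be 14849, Mg 7733.
Hence IE_3: P < Mg < Be.

Be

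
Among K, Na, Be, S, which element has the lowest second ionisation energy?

Be

IE_2 is the cost of taking one more electron from the +1 cation: K⁺ is the bare [Ar] core; Na⁺ is the bare [Ne] core; Be⁺ still has 1 valence electron; S⁺ still has 5 valence electrons.
Breaking into a closed-shell core is much more expensive than removing a leftover valence electron — K and Na have the largest IE_2 here.
Valence configurations: Be⁺ [He]2s¹, S⁺ [Ne]3s²3p³.
Approximate IE_2 values (kJ/mol): K 3052, Na 4562, Be 1757, S 2252.
Overall IE_2 order: Be < S < K < Na.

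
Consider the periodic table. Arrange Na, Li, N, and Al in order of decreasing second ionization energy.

The second ionization energy removes an electron from the +1 ion. For each element: Na⁺ is the bare [Ne] core; Li⁺ is the bare [He] core; N⁺ still has 4 valence electrons; Al⁺ still has 2 valence electrons.
Core electrons are held far more tightly than valence electrons, so Na and Li top the IE_2 order.
Valence configurations: N⁺ [He]2s²2p², Al⁺ [Ne]3s².
The numbers (kJ/mol): Na 4562, Li 7298, N 2856, Al 1817.
Hence IE_2: Al < N < Na < Li.

Li, Na, N, Al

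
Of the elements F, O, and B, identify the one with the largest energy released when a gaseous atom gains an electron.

B is in period 2, group 13; O is in period 2, group 16; F is in period 2, group 17.
Adding an electron releases more energy for atoms nearer the top right (short of the noble gases).
All lie in period 2, so electron affinity increases left to right.
The largest energy released when a gaseous atom gains an electron among these belongs to F.

F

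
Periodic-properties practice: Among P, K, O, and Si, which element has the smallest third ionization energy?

P

IE_3 is the cost of taking one more electron from the +2 cation: P²⁺ still has 3 valence electrons; K²⁺ is already 1 electron into the core; O²⁺ still has 4 valence electrons; Si²⁺ still has 2 valence electrons.
Usually core removal costs more than valence removal, but here the competition is close: a tightly held n=2 valence electron can cost more to remove than an n=3 core electron, so the actual values have to decide it.
Valence configurations: P²⁺ [Ne]3s²3p¹, O²⁺ [He]2s²2p², Si²⁺ [Ne]3s².
P²⁺ loses a lone 3p electron whereas Si²⁺ must break into a filled 3s² pair, so IE_3(Si) > IE_3(P) even though P has the higher nuclear charge.
Tabulated IE_3 (kJ/mol): P 2914, K 4420, O 5300, Si 3232.
Overall IE_3 order: P < Si < K < O.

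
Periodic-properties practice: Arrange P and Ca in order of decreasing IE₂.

Consider each +1 ion: P⁺ still has 4 valence electrons; Ca⁺ still has 1 valence electron.
All are still removing valence electrons, so compare the +1 ions as you would atoms: IE_2 generally rises across a period (higher Z_eff) and falls down a group (larger shell), subject to the usual subshell exceptions.
Valence configurations: P⁺ [Ne]3s²3p², Ca⁺ [Ar]4s¹.
The numbers (kJ/mol): P 1907, Ca 1145.
Overall IE_2 order: Ca < P.

P, Ca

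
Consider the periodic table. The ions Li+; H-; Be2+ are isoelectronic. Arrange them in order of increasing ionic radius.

Be2+ < Li+ < H-

All of these have 2 electrons, so size is governed by nuclear charge alone: the more protons, the stronger the pull on the same electron cloud, and the smaller the ion.
Nuclear charges: Be2+ (Z=4), Li+ (Z=3), H- (Z=1).
Smallest to largest: Be2+ < Li+ < H-.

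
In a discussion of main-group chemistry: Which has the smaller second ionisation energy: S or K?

Consider each +1 ion: S⁺ still has 5 valence electrons; K⁺ is the bare [Ar] core.
Pulling an electron out of a noble-gas core costs far more than removing a remaining valence electron, so K sits at the high end of IE_2.
The numbers (kJ/mol): S 2252, K 3052.
Hence IE_2: S < K.

S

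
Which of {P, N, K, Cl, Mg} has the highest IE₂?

The second ionization energy removes an electron from the +1 ion. For each element: P⁺ still has 4 valence electrons; N⁺ still has 4 valence electrons; K⁺ is the bare [Ar] core; Cl⁺ still has 6 valence electrons; Mg⁺ still has 1 valence electron.
Core electrons are held far more tightly than valence electrons, so K tops the IE_2 order.
Valence configurations: P⁺ [Ne]3s²3p², N⁺ [He]2s²2p², Cl⁺ [Ne]3s²3p⁴, Mg⁺ [Ne]3s¹.
The numbers (kJ/mol): P 1907, N 2856, K 3052, Cl 2298, Mg 1451.
Putting it together, IE_2: Mg < P < Cl < N < K.

K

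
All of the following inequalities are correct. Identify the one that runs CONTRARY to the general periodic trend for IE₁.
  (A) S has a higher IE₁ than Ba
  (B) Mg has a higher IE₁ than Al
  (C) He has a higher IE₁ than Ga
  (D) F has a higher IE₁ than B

(B)

The general trend: IE₁ increases across a period and decreases down a group.
(A) S (period 3, group 16) vs Ba (period 6, group 2): the stated order agrees with the simple trend.
(B) Mg (period 3, group 2) vs Al (period 3, group 13): the stated order contradicts the simple trend.
(C) He (period 1, group 18) vs Ga (period 4, group 13): the stated order agrees with the simple trend.
(D) F (period 2, group 17) vs B (period 2, group 13): the stated order agrees with the simple trend.
The exception is (B): Al's single 3p electron is easier to remove than one from Mg's filled 3s².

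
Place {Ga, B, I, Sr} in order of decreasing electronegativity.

Atoms toward the upper right of the periodic table pull bonding electrons most strongly.
Neither a single period nor a single group — weigh both effects.
Ga > Sr: both effects reinforce here, so Ga is clearly the higher of the two.
B > Ga: they share group 13; the group trend gives B the larger value.
I > B: period and group pull opposite ways; the across-period shift dominates (2.66 vs 2.04).
For reference (Pauling): B 2.04, Ga 1.81, Sr 0.95, I 2.66.
So from highest to lowest: I > B > Ga > Sr.

I, B, Ga, Sr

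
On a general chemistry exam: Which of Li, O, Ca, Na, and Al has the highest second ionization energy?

Li

Consider each +1 ion: Li⁺ is the bare [He] core; O⁺ still has 5 valence electrons; Ca⁺ still has 1 valence electron; Na⁺ is the bare [Ne] core; Al⁺ still has 2 valence electrons.
Breaking into a closed-shell core is much more expensive than removing a leftover valence electron — Na and Li have the largest IE_2 here.
Valence configurations: O⁺ [He]2s²2p³, Ca⁺ [Ar]4s¹, Al⁺ [Ne]3s².
The numbers (kJ/mol): Li 7298, O 3388, Ca 1145, Na 4562, Al 1817.
Hence IE_2: Ca < Al < O < Na < Li.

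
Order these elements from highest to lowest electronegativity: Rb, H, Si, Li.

H > Si > Li > Rb

H is in period 1, group 1; Li is in period 2, group 1; Si is in period 3, group 14; Rb is in period 5, group 1.
Atoms toward the upper right of the periodic table pull bonding electrons most strongly.
Neither a single period nor a single group — weigh both effects.
Li > Rb: Li sits above Rb in group 1, so the down-group effect alone puts Li higher.
Si > Li: period and group pull opposite ways; the across-period shift dominates (1.90 vs 0.98).
H > Si: the two effects oppose for this pair; the down-group effect wins (2.20 vs 1.90).
Approximate values (Pauling): H 2.20, Li 0.98, Si 1.90, Rb 0.82.
So from highest to lowest: H > Si > Li > Rb.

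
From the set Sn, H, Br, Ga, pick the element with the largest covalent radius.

Sn

H is in period 1, group 1; Ga is in period 4, group 13; Br is in period 4, group 17; Sn is in period 5, group 14.
Radius decreases left→right (rising Z_eff, same n) and increases top→bottom (higher n).
Neither a single period nor a single group — weigh both effects.
Br > H: period and group pull opposite ways; the down-group shift dominates (114 vs 32 pm).
Ga > Br: Ga lies to the left of Br in period 4, so the across-period effect alone puts Ga larger.
Sn > Ga: the two effects oppose for this pair; the down-group effect wins (140 vs 124 pm).
Tabulated atomic radius (pm): H 32, Ga 124, Br 114, Sn 140.
The largest covalent radius among these belongs to Sn.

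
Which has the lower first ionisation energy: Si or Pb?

Pb

Across a period the outer electron is held more tightly (higher IE₁); down a group it sits in a higher shell, more shielded, and comes off more easily.
All are in group 14, so first ionization energy increases up the group.
So Pb has the lower first ionisation energy (Pb < Si).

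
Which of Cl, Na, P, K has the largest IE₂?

Na

Consider each +1 ion: Cl⁺ still has 6 valence electrons; Na⁺ is the bare [Ne] core; P⁺ still has 4 valence electrons; K⁺ is the bare [Ar] core.
Breaking into a closed-shell core is much more expensive than removing a leftover valence electron — K and Na have the largest IE_2 here.
Valence configurations: Cl⁺ [Ne]3s²3p⁴, P⁺ [Ne]3s²3p².
The numbers (kJ/mol): Cl 2298, Na 4562, P 1907, K 3052.
So the second ionization energies run P < Cl < K < Na.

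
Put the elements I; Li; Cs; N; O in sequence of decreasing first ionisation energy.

Li is in period 2, group 1; N is in period 2, group 15; O is in period 2, group 16; I is in period 5, group 17; Cs is in period 6, group 1.
Across a period the outer electron is held more tightly (higher IE₁); down a group it sits in a higher shell, more shielded, and comes off more easily.
Here both period and group differ, so the two effects have to be weighed against each other.
Li > Cs: they share group 1; the group trend gives Li the larger value.
I > Li: the two effects oppose for this pair; the across-period effect wins (1008 vs 520 kJ/mol).
O > I: the two effects oppose for this pair; the down-group effect wins (1314 vs 1008 kJ/mol).
N > O: this pair runs against the simple trend — see the exception note.
Note the exception: N has a higher first ionization energy than O, contrary to the simple trend — pairing an electron in O's 2p⁴ costs repulsion energy, so O ionizes more easily than half-filled N (2p³).
Approximate values (kJ/mol): Li 520, N 1402, O 1314, I 1008, Cs 376.
So from highest to lowest: N > O > I > Li > Cs.

N > O > I > Li > Cs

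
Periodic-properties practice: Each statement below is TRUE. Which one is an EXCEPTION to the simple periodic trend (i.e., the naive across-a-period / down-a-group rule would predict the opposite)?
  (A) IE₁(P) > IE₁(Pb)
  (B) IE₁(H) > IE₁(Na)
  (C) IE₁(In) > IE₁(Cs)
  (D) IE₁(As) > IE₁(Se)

The general trend: first ionization energy increases across a period and decreases down a group.
(A) P (period 3, group 15) vs Pb (period 6, group 14): the stated order agrees with the simple trend.
(B) H (period 1, group 1) vs Na (period 3, group 1): the stated order agrees with the simple trend.
(C) In (period 5, group 13) vs Cs (period 6, group 1): the stated order agrees with the simple trend.
(D) As (period 4, group 15) vs Se (period 4, group 16): the stated order contradicts the simple trend.
The exception is (D): Se (4p⁴) ionizes more easily than half-filled As (4p³).

(D)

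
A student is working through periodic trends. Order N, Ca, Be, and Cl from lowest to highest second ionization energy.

Ca < Be < Cl < N

After 1 electron has been removed, what remains? N⁺ still has 4 valence electrons; Ca⁺ still has 1 valence electron; Be⁺ still has 1 valence electron; Cl⁺ still has 6 valence electrons.
All are still removing valence electrons, so compare the +1 ions as you would atoms: IE_2 generally rises across a period (higher Z_eff) and falls down a group (larger shell), subject to the usual subshell exceptions.
Valence configurations: N⁺ [He]2s²2p², Ca⁺ [Ar]4s¹, Be⁺ [He]2s¹, Cl⁺ [Ne]3s²3p⁴.
Approximate IE_2 values (kJ/mol): N 2856, Ca 1145, Be 1757, Cl 2298.
Hence IE_2: Ca < Be < Cl < N.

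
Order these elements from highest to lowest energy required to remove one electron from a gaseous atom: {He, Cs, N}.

He is in period 1, group 18; N is in period 2, group 15; Cs is in period 6, group 1.
Removing the outermost electron gets harder across a period and easier down a group.
Here both period and group differ, so the two effects have to be weighed against each other.
N > Cs: both effects reinforce here, so N is clearly the higher of the two.
He > N: relative to N, both the across-period and down-group shifts push He's first ionization energy up.
Approximate values (kJ/mol): He 2372, N 1402, Cs 376.
So from highest to lowest: He > N > Cs.

He > N > Cs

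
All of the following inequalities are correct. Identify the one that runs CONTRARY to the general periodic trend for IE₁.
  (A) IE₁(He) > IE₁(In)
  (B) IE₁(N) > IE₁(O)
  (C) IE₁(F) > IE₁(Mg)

The general trend: IE₁ increases across a period and decreases down a group.
(A) He (period 1, group 18) vs In (period 5, group 13): the stated order agrees with the simple trend.
(B) N (period 2, group 15) vs O (period 2, group 16): the stated order contradicts the simple trend.
(C) F (period 2, group 17) vs Mg (period 3, group 2): the stated order agrees with the simple trend.
The exception is (B): pairing an electron in O's 2p⁴ costs repulsion energy, so O ionizes more easily than half-filled N (2p³).

(B)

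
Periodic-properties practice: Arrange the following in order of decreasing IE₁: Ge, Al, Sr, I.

I, Ge, Al, Sr

Al is in period 3, group 13; Ge is in period 4, group 14; Sr is in period 5, group 2; I is in period 5, group 17.
Across a period the outer electron is held more tightly (higher IE₁); down a group it sits in a higher shell, more shielded, and comes off more easily.
Neither a single period nor a single group — weigh both effects.
Al > Sr: relative to Sr, both the across-period and down-group shifts push Al's first ionization energy up.
Ge > Al: period and group pull opposite ways; the across-period shift dominates (762 vs 578 kJ/mol).
I > Ge: period and group pull opposite ways; the across-period shift dominates (1008 vs 762 kJ/mol).
Tabulated first ionization energy (kJ/mol): Al 578, Ge 762, Sr 550, I 1008.
So from highest to lowest: I > Ge > Al > Sr.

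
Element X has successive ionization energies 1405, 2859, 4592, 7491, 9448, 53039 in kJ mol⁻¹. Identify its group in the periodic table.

Group 15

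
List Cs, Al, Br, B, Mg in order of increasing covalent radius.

B is in period 2, group 13; Mg is in period 3, group 2; Al is in period 3, group 13; Br is in period 4, group 17; Cs is in period 6, group 1.
Moving right in a period, electrons are added to the same shell under a stronger nuclear pull, so atoms get smaller; moving down, a new shell is opened and atoms get larger.
Here both period and group differ, so the two effects have to be weighed against each other.
Br > B: period and group pull opposite ways; the down-group shift dominates (114 vs 85 pm).
Al > Br: period and group pull opposite ways; the across-period shift dominates (126 vs 114 pm).
Mg > Al: both are in period 3; the period trend gives Mg the larger value.
Cs > Mg: relative to Mg, both the across-period and down-group shifts push Cs's atomic radius up.
Tabulated atomic radius (pm): B 85, Mg 139, Al 126, Br 114, Cs 232.
So from smallest to largest: B < Br < Al < Mg < Cs.

B < Br < Al < Mg < Cs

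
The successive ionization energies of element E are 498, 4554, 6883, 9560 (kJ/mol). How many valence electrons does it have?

Look for the largest jump between consecutive ionization energies: IE2/IE1 ≈ 9.1, far larger than any earlier ratio.
That jump marks the point where a core electron is being removed. So the atom has 1 valence electron.

1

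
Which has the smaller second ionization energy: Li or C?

IE_2 is the cost of taking one more electron from the +1 cation: Li⁺ is the bare [He] core; C⁺ still has 3 valence electrons.
Breaking into a closed-shell core is much more expensive than removing a leftover valence electron — Li has the largest IE_2 here.
Approximate IE_2 values (kJ/mol): Li 7298, C 2353.
Putting it together, IE_2: C < Li.

C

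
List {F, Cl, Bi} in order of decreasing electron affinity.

Cl, F, Bi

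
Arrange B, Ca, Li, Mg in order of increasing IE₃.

Consider each +2 ion: B²⁺ still has 1 valence electron; Ca²⁺ is the bare [Ar] core; Li²⁺ is already 1 electron into the core; Mg²⁺ is the bare [Ne] core.
Breaking into a closed-shell core is much more expensive than removing a leftover valence electron — Ca, Mg and Li have the largest IE_3 here.
Approximate IE_3 values (kJ/mol): B 3660, Ca 4912, Li 11815, Mg 7733.
Putting it together, IE_3: B < Ca < Mg < Li.

B < Ca < Mg < Li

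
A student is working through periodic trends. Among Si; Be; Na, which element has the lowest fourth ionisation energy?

The fourth ionization energy removes an electron from the +3 ion. For each element: Si³⁺ still has 1 valence electron; Be³⁺ is already 1 electron into the core; Na³⁺ is already 2 electrons into the core.
Core electrons are held far more tightly than valence electrons, so Na and Be top the IE_4 order.
Approximate IE_4 values (kJ/mol): Si 4356, Be 21007, Na 9543.
Putting it together, IE_4: Si < Na < Be.

Si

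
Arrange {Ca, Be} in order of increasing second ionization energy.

Ca < Be

After 1 electron has been removed, what remains? Ca⁺ still has 1 valence electron; Be⁺ still has 1 valence electron.
All are still removing valence electrons, so compare the +1 ions as you would atoms: IE_2 generally rises across a period (higher Z_eff) and falls down a group (larger shell), subject to the usual subshell exceptions.
Valence configurations: Ca⁺ [Ar]4s¹, Be⁺ [He]2s¹.
The numbers (kJ/mol): Ca 1145, Be 1757.
So the second ionization energies run Ca < Be.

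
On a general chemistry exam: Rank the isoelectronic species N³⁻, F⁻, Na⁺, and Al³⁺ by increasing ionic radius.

All of these have 10 electrons, so size is governed by nuclear charge alone: the more protons, the stronger the pull on the same electron cloud, and the smaller the ion.
Nuclear charges: Al³⁺ (Z=13), Na⁺ (Z=11), F⁻ (Z=9), N³⁻ (Z=7).
Smallest to largest: Al³⁺ < Na⁺ < F⁻ < N³⁻.

Al³⁺, Na⁺, F⁻, N³⁻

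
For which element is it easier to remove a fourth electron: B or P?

The fourth ionization energy removes an electron from the +3 ion. For each element: B³⁺ is the bare [He] core; P³⁺ still has 2 valence electrons.
Breaking into a closed-shell core is much more expensive than removing a leftover valence electron — B has the largest IE_4 here.
The numbers (kJ/mol): B 25026, P 4964.
Putting it together, IE_4: P < B.

P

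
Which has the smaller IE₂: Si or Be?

The second ionization energy removes an electron from the +1 ion. For each element: Si⁺ still has 3 valence electrons; Be⁺ still has 1 valence electron.
All are still removing valence electrons, so compare the +1 ions as you would atoms: IE_2 generally rises across a period (higher Z_eff) and falls down a group (larger shell), subject to the usual subshell exceptions.
Valence configurations: Si⁺ [Ne]3s²3p¹, Be⁺ [He]2s¹.
Approximate IE_2 values (kJ/mol): Si 1577, Be 1757.
Overall IE_2 order: Si < Be.

Si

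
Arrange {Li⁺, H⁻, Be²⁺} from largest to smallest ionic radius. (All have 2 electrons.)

H⁻ > Li⁺ > Be²⁺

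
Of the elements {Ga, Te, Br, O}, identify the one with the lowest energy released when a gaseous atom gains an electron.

Ga

O is in period 2, group 16; Ga is in period 4, group 13; Br is in period 4, group 17; Te is in period 5, group 16.
EA tends to increase across a period and decrease down a group, though the pattern is less regular than for IE or radius.
These span different periods and groups, so the two trends combine.
O > Ga: both effects reinforce here, so O is clearly the higher of the two.
Te > O: this pair runs against the simple trend — see the exception note.
Br > Te: both effects reinforce here, so Br is clearly the higher of the two.
Note the exception: Te has a higher electron affinity than O, contrary to the simple trend — O's compact 2p subshell gives strong electron–electron repulsion on the added electron.
For reference (kJ/mol): O 141, Ga 29, Br 325, Te 190.
The lowest energy released when a gaseous atom gains an electron among these belongs to Ga.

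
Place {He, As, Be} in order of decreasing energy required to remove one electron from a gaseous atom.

He is in period 1, group 18; Be is in period 2, group 2; As is in period 4, group 15.
First ionization energy rises across a period (greater Z_eff holds electrons more tightly) and falls down a group (valence electrons are farther from the nucleus).
Here both period and group differ, so the two effects have to be weighed against each other.
As > Be: period and group pull opposite ways; the across-period shift dominates (947 vs 900 kJ/mol).
He > As: relative to As, both the across-period and down-group shifts push He's first ionization energy up.
Approximate values (kJ/mol): He 2372, Be 900, As 947.
So from highest to lowest: He > As > Be.

He > As > Be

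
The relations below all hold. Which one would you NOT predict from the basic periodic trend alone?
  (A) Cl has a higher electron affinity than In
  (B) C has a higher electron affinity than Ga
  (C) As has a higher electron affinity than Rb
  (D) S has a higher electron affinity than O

(D)

The general trend: electron affinity increases across a period and decreases down a group.
(A) Cl (period 3, group 17) vs In (period 5, group 13): the stated order agrees with the simple trend.
(B) C (period 2, group 14) vs Ga (period 4, group 13): the stated order agrees with the simple trend.
(C) As (period 4, group 15) vs Rb (period 5, group 1): the stated order agrees with the simple trend.
(D) S (period 3, group 16) vs O (period 2, group 16): the stated order contradicts the simple trend.
The exception is (D): the compact 2p subshell of O repels the added electron more than S's larger 3p does.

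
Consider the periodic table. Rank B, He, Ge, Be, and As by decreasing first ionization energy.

He is in period 1, group 18; Be is in period 2, group 2; B is in period 2, group 13; Ge is in period 4, group 14; As is in period 4, group 15.
Removing the outermost electron gets harder across a period and easier down a group.
Neither a single period nor a single group — weigh both effects.
B > Ge: period and group pull opposite ways; the down-group shift dominates (801 vs 762 kJ/mol).
Be > B: this pair runs against the simple trend — see the exception note.
As > Be: the two effects oppose for this pair; the across-period effect wins (947 vs 900 kJ/mol).
He > As: both effects reinforce here, so He is clearly the higher of the two.
Note the exception: Be has a higher first ionization energy than B, contrary to the simple trend — removing B's lone 2p electron is easier than breaking Be's filled 2s².
For reference (kJ/mol): He 2372, Be 900, B 801, Ge 762, As 947.
So from highest to lowest: He > As > Be > B > Ge.

He, As, Be, B, Ge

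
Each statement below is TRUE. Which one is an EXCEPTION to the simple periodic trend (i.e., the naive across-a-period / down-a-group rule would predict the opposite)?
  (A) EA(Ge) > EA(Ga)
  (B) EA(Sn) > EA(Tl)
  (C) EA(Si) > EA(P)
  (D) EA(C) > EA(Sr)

(C)

The general trend: electron affinity increases across a period and decreases down a group.
(A) Ge (period 4, group 14) vs Ga (period 4, group 13): the stated order agrees with the simple trend.
(B) Sn (period 5, group 14) vs Tl (period 6, group 13): the stated order agrees with the simple trend.
(C) Si (period 3, group 14) vs P (period 3, group 15): the stated order contradicts the simple trend.
(D) C (period 2, group 14) vs Sr (period 5, group 2): the stated order agrees with the simple trend.
The exception is (C): adding an electron to P's half-filled 3p³ is unfavourable, so Si (3p²) has the more exothermic EA.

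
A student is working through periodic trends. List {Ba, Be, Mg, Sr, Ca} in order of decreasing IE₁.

Be > Mg > Ca > Sr > Ba

Be is in period 2, group 2; Mg is in period 3, group 2; Ca is in period 4, group 2; Sr is in period 5, group 2; Ba is in period 6, group 2.
Across a period the outer electron is held more tightly (higher IE₁); down a group it sits in a higher shell, more shielded, and comes off more easily.
All are in group 2, so first ionization energy increases up the group.
So from highest to lowest: Be > Mg > Ca > Sr > Ba.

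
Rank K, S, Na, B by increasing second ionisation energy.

After 1 electron has been removed, what remains? K⁺ is the bare [Ar] core; S⁺ still has 5 valence electrons; Na⁺ is the bare [Ne] core; B⁺ still has 2 valence electrons.
Core electrons are held far more tightly than valence electrons, so K and Na top the IE_2 order.
Valence configurations: S⁺ [Ne]3s²3p³, B⁺ [He]2s².
Tabulated IE_2 (kJ/mol): K 3052, S 2252, Na 4562, B 2427.
So the second ionization energies run S < B < K < Na.

S < B < K < Na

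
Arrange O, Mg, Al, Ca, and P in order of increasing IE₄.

After 3 electrons have been removed, what remains? O³⁺ still has 3 valence electrons; Mg³⁺ is already 1 electron into the core; Al³⁺ is the bare [Ne] core; Ca³⁺ is already 1 electron into the core; P³⁺ still has 2 valence electrons.
Usually core removal costs more than valence removal, but here the competition is close: a tightly held n=2 valence electron can cost more to remove than an n=3 core electron, so the actual values have to decide it.
Valence configurations: O³⁺ [He]2s²2p¹, P³⁺ [Ne]3s².
Approximate IE_4 values (kJ/mol): O 7469, Mg 10543, Al 11577, Ca 6491, P 4964.
Overall IE_4 order: P < Ca < O < Mg < Al.

P < Ca < O < Mg < Al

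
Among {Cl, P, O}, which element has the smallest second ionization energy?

P

The second ionization energy removes an electron from the +1 ion. For each element: Cl⁺ still has 6 valence electrons; P⁺ still has 4 valence electrons; O⁺ still has 5 valence electrons.
All are still removing valence electrons, so compare the +1 ions as you would atoms: IE_2 generally rises across a period (higher Z_eff) and falls down a group (larger shell), subject to the usual subshell exceptions.
Valence configurations: Cl⁺ [Ne]3s²3p⁴, P⁺ [Ne]3s²3p², O⁺ [He]2s²2p³.
Approximate IE_2 values (kJ/mol): Cl 2298, P 1907, O 3388.
Hence IE_2: P < Cl < O.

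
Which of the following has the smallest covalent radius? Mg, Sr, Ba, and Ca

Mg is in period 3, group 2; Ca is in period 4, group 2; Sr is in period 5, group 2; Ba is in period 6, group 2.
Moving right in a period, electrons are added to the same shell under a stronger nuclear pull, so atoms get smaller; moving down, a new shell is opened and atoms get larger.
All are in group 2, so atomic radius increases down the group.
The smallest covalent radius among these belongs to Mg.

Mg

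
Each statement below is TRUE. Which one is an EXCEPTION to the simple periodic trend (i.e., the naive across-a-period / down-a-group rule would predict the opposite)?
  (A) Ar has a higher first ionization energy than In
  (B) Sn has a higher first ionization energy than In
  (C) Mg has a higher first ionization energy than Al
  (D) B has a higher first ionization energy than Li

(C)

The general trend: first ionization energy increases across a period and decreases down a group.
(A) Ar (period 3, group 18) vs In (period 5, group 13): the stated order agrees with the simple trend.
(B) Sn (period 5, group 14) vs In (period 5, group 13): the stated order agrees with the simple trend.
(C) Mg (period 3, group 2) vs Al (period 3, group 13): the stated order contradicts the simple trend.
(D) B (period 2, group 13) vs Li (period 2, group 1): the stated order agrees with the simple trend.
The exception is (C): Al's single 3p electron is easier to remove than one from Mg's filled 3s².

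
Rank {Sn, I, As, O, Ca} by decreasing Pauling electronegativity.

O is in period 2, group 16; Ca is in period 4, group 2; As is in period 4, group 15; Sn is in period 5, group 14; I is in period 5, group 17.
Atoms toward the upper right of the periodic table pull bonding electrons most strongly.
Neither a single period nor a single group — weigh both effects.
Sn > Ca: period and group pull opposite ways; the across-period shift dominates (1.96 vs 1.00).
As > Sn: both effects reinforce here, so As is clearly the higher of the two.
I > As: period and group pull opposite ways; the across-period shift dominates (2.66 vs 2.18).
O > I: period and group pull opposite ways; the down-group shift dominates (3.44 vs 2.66).
Approximate values (Pauling): O 3.44, Ca 1.00, As 2.18, Sn 1.96, I 2.66.
So from highest to lowest: O > I > As > Sn > Ca.

O, I, As, Sn, Ca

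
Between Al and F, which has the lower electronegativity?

Al

Atoms toward the upper right of the periodic table pull bonding electrons most strongly.
These span different periods and groups, so the two trends combine.
F > Al: relative to Al, both the across-period and down-group shifts push F's electronegativity up.
For reference (Pauling): F 3.98, Al 1.61.
So Al has the lower electronegativity (Al < F).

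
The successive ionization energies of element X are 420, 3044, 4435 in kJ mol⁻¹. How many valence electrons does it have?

1

Look for the largest jump between consecutive ionization energies: IE2/IE1 ≈ 7.2, far larger than any earlier ratio.
That jump marks the point where a core electron is being removed. So the atom has 1 valence electron.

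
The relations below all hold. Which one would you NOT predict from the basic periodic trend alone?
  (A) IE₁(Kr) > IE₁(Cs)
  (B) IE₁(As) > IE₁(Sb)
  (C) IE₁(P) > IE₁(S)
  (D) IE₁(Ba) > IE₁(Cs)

The general trend: first ionization energy increases across a period and decreases down a group.
(A) Kr (period 4, group 18) vs Cs (period 6, group 1): the stated order agrees with the simple trend.
(B) As (period 4, group 15) vs Sb (period 5, group 15): the stated order agrees with the simple trend.
(C) P (period 3, group 15) vs S (period 3, group 16): the stated order contradicts the simple trend.
(D) Ba (period 6, group 2) vs Cs (period 6, group 1): the stated order agrees with the simple trend.
The exception is (C): S (3p⁴) ionizes more easily than half-filled P (3p³) because the paired 3p electron in S is pushed out by e⁻–e⁻ repulsion.

(C)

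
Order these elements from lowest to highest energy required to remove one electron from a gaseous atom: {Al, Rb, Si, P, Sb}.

Rb, Al, Si, Sb, P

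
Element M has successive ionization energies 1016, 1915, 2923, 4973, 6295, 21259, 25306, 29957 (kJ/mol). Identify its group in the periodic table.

Look for the largest jump between consecutive ionization energies: IE6/IE5 ≈ 3.4, far larger than any earlier ratio.
That jump marks the point where a core electron is being removed. So the atom has 5 valence electrons.
A main-group element with 5 valence electrons is in group 15.

Group 15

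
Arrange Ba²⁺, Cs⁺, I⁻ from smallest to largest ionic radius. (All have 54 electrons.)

Ba²⁺, Cs⁺, I⁻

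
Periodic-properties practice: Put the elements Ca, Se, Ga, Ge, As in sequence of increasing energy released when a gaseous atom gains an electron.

EA tends to increase across a period and decrease down a group, though the pattern is less regular than for IE or radius.
All lie in period 4; the across-period trend (electron affinity increases left to right) applies, with the exception below.
Note the exception: Ge has a higher electron affinity than As, contrary to the simple trend — adding an electron to As's half-filled 4p³ is unfavourable, so Ge (4p²) has the more exothermic EA.
Tabulated electron affinity (kJ/mol): Ca 2, Ga 29, Ge 119, As 78, Se 195.
So from lowest to highest: Ca < Ga < As < Ge < Se.

Ca < Ga < As < Ge < Se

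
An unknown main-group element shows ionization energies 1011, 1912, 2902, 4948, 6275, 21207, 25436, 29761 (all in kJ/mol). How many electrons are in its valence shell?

5

Look for the largest jump between consecutive ionization energies: IE6/IE5 ≈ 3.4, far larger than any earlier ratio.
That jump marks the point where a core electron is being removed. So the atom has 5 valence electrons.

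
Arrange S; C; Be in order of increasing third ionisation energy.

The third ionization energy removes an electron from the +2 ion. For each element: S²⁺ still has 4 valence electrons; C²⁺ still has 2 valence electrons; Be²⁺ is the bare [He] core.
Pulling an electron out of a noble-gas core costs far more than removing a remaining valence electron, so Be sits at the high end of IE_3.
Valence configurations: S²⁺ [Ne]3s²3p², C²⁺ [He]2s².
Approximate IE_3 values (kJ/mol): S 3357, C 4620, Be 14849.
Overall IE_3 order: S < C < Be.

S < C < Be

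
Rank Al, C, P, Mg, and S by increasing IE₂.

Mg, Al, P, S, C

The second ionization energy removes an electron from the +1 ion. For each element: Al⁺ still has 2 valence electrons; C⁺ still has 3 valence electrons; P⁺ still has 4 valence electrons; Mg⁺ still has 1 valence electron; S⁺ still has 5 valence electrons.
All are still removing valence electrons, so compare the +1 ions as you would atoms: IE_2 generally rises across a period (higher Z_eff) and falls down a group (larger shell), subject to the usual subshell exceptions.
Valence configurations: Al⁺ [Ne]3s², C⁺ [He]2s²2p¹, P⁺ [Ne]3s²3p², Mg⁺ [Ne]3s¹, S⁺ [Ne]3s²3p³.
Tabulated IE_2 (kJ/mol): Al 1817, C 2353, P 1907, Mg 1451, S 2252.
Overall IE_2 order: Mg < Al < P < S < C.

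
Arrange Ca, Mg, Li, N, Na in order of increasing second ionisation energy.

The second ionization energy removes an electron from the +1 ion. For each element: Ca⁺ still has 1 valence electron; Mg⁺ still has 1 valence electron; Li⁺ is the bare [He] core; N⁺ still has 4 valence electrons; Na⁺ is the bare [Ne] core.
Breaking into a closed-shell core is much more expensive than removing a leftover valence electron — Na and Li have the largest IE_2 here.
Valence configurations: Ca⁺ [Ar]4s¹, Mg⁺ [Ne]3s¹, N⁺ [He]2s²2p².
Tabulated IE_2 (kJ/mol): Ca 1145, Mg 1451, Li 7298, N 2856, Na 4562.
Putting it together, IE_2: Ca < Mg < N < Na < Li.

Ca, Mg, N, Na, Li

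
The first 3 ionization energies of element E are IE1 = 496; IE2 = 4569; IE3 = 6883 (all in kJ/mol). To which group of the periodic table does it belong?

Look for the largest jump between consecutive ionization energies: IE2/IE1 ≈ 9.2, far larger than any earlier ratio.
That jump marks the point where a core electron is being removed. So the atom has 1 valence electron.
A main-group element with 1 valence electron is in group 1.

Group 1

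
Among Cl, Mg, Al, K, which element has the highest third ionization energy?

Mg

The third ionization energy removes an electron from the +2 ion. For each element: Cl²⁺ still has 5 valence electrons; Mg²⁺ is the bare [Ne] core; Al²⁺ still has 1 valence electron; K²⁺ is already 1 electron into the core.
Core electrons are held far more tightly than valence electrons, so K and Mg top the IE_3 order.
Valence configurations: Cl²⁺ [Ne]3s²3p³, Al²⁺ [Ne]3s¹.
Approximate IE_3 values (kJ/mol): Cl 3822, Mg 7733, Al 2745, K 4420.
So the third ionization energies run Al < Cl < K < Mg.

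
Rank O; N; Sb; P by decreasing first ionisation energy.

N is in period 2, group 15; O is in period 2, group 16; P is in period 3, group 15; Sb is in period 5, group 15.
Across a period the outer electron is held more tightly (higher IE₁); down a group it sits in a higher shell, more shielded, and comes off more easily.
Here both period and group differ, so the two effects have to be weighed against each other.
P > Sb: they share group 15; the group trend gives P the larger value.
O > P: both effects reinforce here, so O is clearly the higher of the two.
N > O: this pair runs against the simple trend — see the exception note.
Note the exception: N has a higher first ionization energy than O, contrary to the simple trend — pairing an electron in O's 2p⁴ costs repulsion energy, so O ionizes more easily than half-filled N (2p³).
Approximate values (kJ/mol): N 1402, O 1314, P 1012, Sb 831.
So from highest to lowest: N > O > P > Sb.

N, O, P, Sb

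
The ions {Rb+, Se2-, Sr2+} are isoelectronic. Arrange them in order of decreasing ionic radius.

All of these have 36 electrons, so size is governed by nuclear charge alone: the more protons, the stronger the pull on the same electron cloud, and the smaller the ion.
Nuclear charges: Sr2+ (Z=38), Rb+ (Z=37), Se2- (Z=34).
Largest to smallest: Se2- > Rb+ > Sr2+.

Se2-, Rb+, Sr2+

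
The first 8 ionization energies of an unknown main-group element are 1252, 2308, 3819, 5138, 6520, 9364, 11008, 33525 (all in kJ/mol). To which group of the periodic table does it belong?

Group 17

Look for the largest jump between consecutive ionization energies: IE8/IE7 ≈ 3.0, far larger than any earlier ratio.
That jump marks the point where a core electron is being removed. So the atom has 7 valence electrons.
A main-group element with 7 valence electrons is in group 17.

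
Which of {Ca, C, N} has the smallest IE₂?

Ca

Consider each +1 ion: Ca⁺ still has 1 valence electron; C⁺ still has 3 valence electrons; N⁺ still has 4 valence electrons.
All are still removing valence electrons, so compare the +1 ions as you would atoms: IE_2 generally rises across a period (higher Z_eff) and falls down a group (larger shell), subject to the usual subshell exceptions.
Valence configurations: Ca⁺ [Ar]4s¹, C⁺ [He]2s²2p¹, N⁺ [He]2s²2p².
The numbers (kJ/mol): Ca 1145, C 2353, N 2856.
Putting it together, IE_2: Ca < C < N.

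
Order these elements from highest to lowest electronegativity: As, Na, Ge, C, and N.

N > C > As > Ge > Na

C is in period 2, group 14; N is in period 2, group 15; Na is in period 3, group 1; Ge is in period 4, group 14; As is in period 4, group 15.
EN rises left→right (higher Z_eff, smaller atoms) and falls top→bottom (larger, more shielded atoms).
Neither a single period nor a single group — weigh both effects.
Ge > Na: the two effects oppose for this pair; the across-period effect wins (2.01 vs 0.93).
As > Ge: As lies to the right of Ge in period 4, so the across-period effect alone puts As higher.
C > As: period and group pull opposite ways; the down-group shift dominates (2.55 vs 2.18).
N > C: both are in period 2; the period trend gives N the larger value.
Approximate values (Pauling): C 2.55, N 3.04, Na 0.93, Ge 2.01, As 2.18.
So from highest to lowest: N > C > As > Ge > Na.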